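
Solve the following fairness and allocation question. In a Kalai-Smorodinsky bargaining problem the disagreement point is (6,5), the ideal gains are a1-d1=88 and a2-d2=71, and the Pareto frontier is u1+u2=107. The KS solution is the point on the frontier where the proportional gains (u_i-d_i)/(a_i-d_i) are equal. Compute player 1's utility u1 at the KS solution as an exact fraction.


Step 1: At the KS point, (u1-d1)/r1 = (u2-d2)/r2 = t and u1+u2 = 107
Step 2: u1 = d1 + r1*t and u2 = d2 + r2*t, so (d1 + r1*t) + (d2 + r2*t) = 107
Step 3: t = (107 - 6 - 5)/(88 + 71) = 96/159 = 32/53
Step 4: u1 = d1 + r1*t = 6 + 88 * 32/53 = 3134/53
Step 5: (Check: u2 = d2 + r2*t = 2537/53; u1+u2 = 3134/53 + 2537/53 = 107, on the frontier.)

3134/53


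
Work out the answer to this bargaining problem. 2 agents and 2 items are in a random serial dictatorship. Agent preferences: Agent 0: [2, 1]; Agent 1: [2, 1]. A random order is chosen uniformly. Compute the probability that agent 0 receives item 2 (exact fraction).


Step 1: Agent 0 wants item 2
Step 2: There are 2 possible orderings of agents
Step 3: In 1 orderings, agent 0 gets item 2
Step 4: Probability = 1/2

1/2


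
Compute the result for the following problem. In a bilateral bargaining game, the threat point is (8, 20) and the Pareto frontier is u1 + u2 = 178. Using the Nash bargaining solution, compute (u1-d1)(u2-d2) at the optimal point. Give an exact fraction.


Step 1: The Nash solution splits surplus symmetrically above the disagreement point
Step 2: u1 = (total + d1 - d2)/2 = (178 + 8 - 20)/2 = 83
Step 3: u2 = (total - d1 + d2)/2 = (178 - 8 + 20)/2 = 95
Step 4: Nash product = (83 - 8) * (95 - 20)
Step 5: = 75 * 75 = 5625

5625


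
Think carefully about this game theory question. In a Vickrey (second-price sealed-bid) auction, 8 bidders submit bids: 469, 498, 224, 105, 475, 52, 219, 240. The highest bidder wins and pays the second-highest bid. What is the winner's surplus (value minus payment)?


Step 1: Sort bids in descending order: 498, 475, 469, 240, 224, 219, 105, 52
Step 2: The winning bid is the highest: 498
Step 3: The payment equals the second-highest bid: 475
Step 4: Surplus = winner's bid - payment = 498 - 475 = 23

23


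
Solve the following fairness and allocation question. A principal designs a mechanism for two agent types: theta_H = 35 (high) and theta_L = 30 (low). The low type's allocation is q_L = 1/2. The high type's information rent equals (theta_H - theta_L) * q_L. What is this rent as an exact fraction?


Step 1: theta_H - theta_L = 35 - 30 = 5
Step 2: Information rent = (theta_H - theta_L) * q_L
Step 3: = 5 * 1/2
Step 4: = 5/2

5/2


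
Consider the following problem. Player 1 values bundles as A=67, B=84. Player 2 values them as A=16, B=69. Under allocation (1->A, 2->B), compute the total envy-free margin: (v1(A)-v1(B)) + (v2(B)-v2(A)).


Step 1: Player 1's margin = v1(A) - v1(B) = 67 - 84 = -17
Step 2: Player 2's margin = v2(B) - v2(A) = 69 - 16 = 53
Step 3: Total margin = -17 + 53 = 36

36


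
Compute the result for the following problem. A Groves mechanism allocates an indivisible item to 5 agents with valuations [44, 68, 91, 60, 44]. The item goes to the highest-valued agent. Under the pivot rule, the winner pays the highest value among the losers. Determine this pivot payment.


Step 1: The efficient winner is agent 2 with value 91
Step 2: Other agents' values: [44, 68, 60, 44]
Step 3: Pivot payment = max(others) = 68
Step 4: The winner pays 68

68


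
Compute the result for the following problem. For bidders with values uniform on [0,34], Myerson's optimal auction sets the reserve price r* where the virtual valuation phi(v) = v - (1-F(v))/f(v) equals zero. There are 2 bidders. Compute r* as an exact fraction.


Step 1: For U[0,34], F(v) = v/34 and f(v) = 1/34
Step 2: phi(v) = v - (1 - v/34)/(1/34) = v - (34 - v) = 2v - 34
Step 3: Set phi(r*) = 0: 2r* - 34 = 0
Step 4: r* = 34/2 = 17 (the number of bidders n = 2 does not enter)

17


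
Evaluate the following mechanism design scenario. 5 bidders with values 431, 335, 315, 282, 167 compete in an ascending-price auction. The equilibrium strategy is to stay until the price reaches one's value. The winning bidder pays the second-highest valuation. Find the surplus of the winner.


Step 1: Identify the highest value: 431
Step 2: Identify the second-highest value: 335
Step 3: The final price = second-highest value = 335
Step 4: Surplus = 431 - 335 = 96

96


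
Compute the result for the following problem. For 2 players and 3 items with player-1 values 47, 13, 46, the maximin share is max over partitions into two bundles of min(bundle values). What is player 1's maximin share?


Step 1: Item values = 47, 13, 46
Step 2: Enumerate all 2-bundle partitions and take the smaller bundle:
  Partition 1: {47} vs {13,46} -> bundles 47, 59; min = 47
  Partition 2: {13} vs {47,46} -> bundles 13, 93; min = 13
  Partition 3: {46} vs {47,13} -> bundles 46, 60; min = 46
Step 3: MMS = max(47, 13, 46) = 47

47


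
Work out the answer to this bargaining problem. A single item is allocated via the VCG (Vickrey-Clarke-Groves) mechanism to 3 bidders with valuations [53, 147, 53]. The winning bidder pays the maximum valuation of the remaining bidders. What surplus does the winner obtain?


Step 1: The winner is the agent with the highest value: agent 1 with value 147
Step 2: Values of other agents: [53, 53]
Step 3: VCG payment = max of others' values = 53
Step 4: Surplus = 147 - 53 = 94

94


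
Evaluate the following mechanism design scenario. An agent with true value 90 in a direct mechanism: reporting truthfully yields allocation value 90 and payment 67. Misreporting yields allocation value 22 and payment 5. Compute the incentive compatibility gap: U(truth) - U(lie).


Step 1: U(truth) = value - payment = 90 - 67 = 23
Step 2: U(lie) = allocation - payment = 22 - 5 = 17
Step 3: IC gap = 23 - 17 = 6

6


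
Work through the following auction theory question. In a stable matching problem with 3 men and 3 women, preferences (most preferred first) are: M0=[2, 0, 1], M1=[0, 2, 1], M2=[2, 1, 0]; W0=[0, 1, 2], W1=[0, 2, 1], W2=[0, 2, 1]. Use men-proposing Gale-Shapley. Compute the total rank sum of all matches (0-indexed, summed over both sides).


Step 1: Run Gale-Shapley (men propose, women hold best offer):
  M0 proposes to W2; she accepts
  M1 proposes to W0; she accepts
  M2 proposes to W2; rejected
  M2 proposes to W1; she accepts
Step 2: Final matching: W0-M1, W1-M2, W2-M0
Step 3: 0-indexed ranks (man's rank of his match, then woman's): 0 + 1 + 1 + 1 + 0 + 0
Step 4: Total rank sum = 3

3


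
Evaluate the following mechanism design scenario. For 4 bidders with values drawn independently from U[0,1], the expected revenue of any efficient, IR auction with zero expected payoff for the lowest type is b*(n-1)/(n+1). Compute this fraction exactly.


Step 1: By Revenue Equivalence, expected revenue = b*(n-1)/(n+1)
Step 2: Substituting n = 4, b = 1
Step 3: Revenue = 1*(4-1)/(4+1) = 1*3/5
Step 4: Revenue = 3/5

3/5


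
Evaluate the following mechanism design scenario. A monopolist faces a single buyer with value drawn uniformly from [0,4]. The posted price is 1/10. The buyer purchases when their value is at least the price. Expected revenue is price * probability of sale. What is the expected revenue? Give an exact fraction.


Step 1: Posted price r = 1/10, value support [0,4]
Step 2: P(v >= r) = (4 - 1/10)/4 = 39/40
Step 3: Expected revenue = r * P(v >= r) = 1/10 * 39/40
Step 4: Revenue = 39/400

39/400


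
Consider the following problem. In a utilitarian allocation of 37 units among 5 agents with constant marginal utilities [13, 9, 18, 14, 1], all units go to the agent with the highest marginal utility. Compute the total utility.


Step 1: The marginal utilities are [13, 9, 18, 14, 1]
Step 2: The highest marginal utility is 18
Step 3: All 37 units go to that agent
Step 4: Total utility = 18 * 37 = 666

666


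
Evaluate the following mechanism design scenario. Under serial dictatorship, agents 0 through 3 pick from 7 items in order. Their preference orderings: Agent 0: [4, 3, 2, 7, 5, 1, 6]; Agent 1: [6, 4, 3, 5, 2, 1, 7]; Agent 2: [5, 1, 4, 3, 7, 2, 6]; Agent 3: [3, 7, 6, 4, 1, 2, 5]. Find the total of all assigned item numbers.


Step 1: Agent 0 picks item 4
Step 2: Agent 1 picks item 6
Step 3: Agent 2 picks item 5
Step 4: Agent 3 picks item 3
Step 5: Sum = 4 + 6 + 5 + 3 = 18

18


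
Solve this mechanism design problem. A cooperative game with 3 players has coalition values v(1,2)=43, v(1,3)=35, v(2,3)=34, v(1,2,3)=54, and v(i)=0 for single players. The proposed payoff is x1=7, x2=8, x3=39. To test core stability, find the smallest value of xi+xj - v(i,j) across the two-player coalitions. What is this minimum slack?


Step 1: Slack for coalition (1,2): x1+x2 - v12 = 15 - 43 = -28
Step 2: Slack for coalition (1,3): x1+x3 - v13 = 46 - 35 = 11
Step 3: Slack for coalition (2,3): x2+x3 - v23 = 47 - 34 = 13
Step 4: Minimum slack = min(-28, 11, 13) = -28, attained by (1,2); coalition (1,2) can block (slack < 0), so the allocation is not in the core

-28


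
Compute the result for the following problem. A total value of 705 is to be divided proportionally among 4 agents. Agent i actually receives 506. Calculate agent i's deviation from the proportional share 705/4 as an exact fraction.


Step 1: Proportional share = 705/4
Step 2: Agent's actual allocation = 506
Step 3: Excess = 506 - 705/4 = 1319/4

1319/4


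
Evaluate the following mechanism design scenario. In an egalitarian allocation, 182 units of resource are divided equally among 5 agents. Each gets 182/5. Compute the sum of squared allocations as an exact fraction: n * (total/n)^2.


Step 1: Each agent's share = 182/5
Step 2: Square of each share = (182/5)^2 = 33124/25
Step 3: Sum of squares = 5 * 33124/25 = 33124/5

33124/5


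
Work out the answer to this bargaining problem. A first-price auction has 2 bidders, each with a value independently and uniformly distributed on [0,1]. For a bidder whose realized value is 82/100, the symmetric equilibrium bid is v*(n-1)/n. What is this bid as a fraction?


Step 1: The symmetric BNE bidding function is b(v) = v * (n-1) / n
Step 2: Substitute v = 41/50 and n = 2
Step 3: b = 41/50 * 1/2
Step 4: b = 41/100

41/100


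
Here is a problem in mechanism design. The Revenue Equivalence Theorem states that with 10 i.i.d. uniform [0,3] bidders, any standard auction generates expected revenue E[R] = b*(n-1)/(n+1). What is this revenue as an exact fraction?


Step 1: By Revenue Equivalence, expected revenue = b*(n-1)/(n+1)
Step 2: Substituting n = 10, b = 3
Step 3: Revenue = 3*(10-1)/(10+1) = 3*9/11
Step 4: Revenue = 27/11

27/11


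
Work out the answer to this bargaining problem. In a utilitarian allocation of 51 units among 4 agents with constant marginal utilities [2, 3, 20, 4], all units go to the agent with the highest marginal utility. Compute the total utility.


Step 1: The marginal utilities are [2, 3, 20, 4]
Step 2: The highest marginal utility is 20
Step 3: All 51 units go to that agent
Step 4: Total utility = 20 * 51 = 1020

1020


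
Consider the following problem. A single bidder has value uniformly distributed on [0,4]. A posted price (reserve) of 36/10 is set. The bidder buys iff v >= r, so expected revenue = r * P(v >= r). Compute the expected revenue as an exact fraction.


Step 1: Posted price r = 18/5, value support [0,4]
Step 2: P(v >= r) = (4 - 18/5)/4 = 1/10
Step 3: Expected revenue = r * P(v >= r) = 18/5 * 1/10
Step 4: Revenue = 9/25

9/25


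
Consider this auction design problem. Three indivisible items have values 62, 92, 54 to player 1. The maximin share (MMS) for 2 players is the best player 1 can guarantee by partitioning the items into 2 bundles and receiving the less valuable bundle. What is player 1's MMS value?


Step 1: Item values = 62, 92, 54
Step 2: Enumerate all 2-bundle partitions and take the smaller bundle:
  Partition 1: {62} vs {92,54} -> bundles 62, 146; min = 62
  Partition 2: {92} vs {62,54} -> bundles 92, 116; min = 92
  Partition 3: {54} vs {62,92} -> bundles 54, 154; min = 54
Step 3: MMS = max(62, 92, 54) = 92

92


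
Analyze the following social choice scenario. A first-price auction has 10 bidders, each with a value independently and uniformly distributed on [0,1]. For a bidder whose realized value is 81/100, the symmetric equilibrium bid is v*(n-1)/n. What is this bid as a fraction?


Step 1: The symmetric BNE bidding function is b(v) = v * (n-1) / n
Step 2: Substitute v = 81/100 and n = 10
Step 3: b = 81/100 * 9/10
Step 4: b = 729/1000

729/1000


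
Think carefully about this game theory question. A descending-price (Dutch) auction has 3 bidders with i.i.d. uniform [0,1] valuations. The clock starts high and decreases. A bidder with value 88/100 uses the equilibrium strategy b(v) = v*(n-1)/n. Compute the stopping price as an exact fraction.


Step 1: Dutch auctions are strategically equivalent to first-price auctions
Step 2: The equilibrium bid is b(v) = v*(n-1)/n
Step 3: b = 22/25 * 2/3
Step 4: b = 44/75

44/75


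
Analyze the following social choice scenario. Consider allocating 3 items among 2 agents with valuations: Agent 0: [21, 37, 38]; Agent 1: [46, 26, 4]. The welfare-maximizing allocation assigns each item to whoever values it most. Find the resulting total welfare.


Step 1: For each item, find the maximum value among all agents.
Step 2: Item 0 -> Agent 1 (value 46)
Step 3: Item 1 -> Agent 0 (value 37)
Step 4: Item 2 -> Agent 0 (value 38)
Step 5: Total welfare = 46 + 37 + 38 = 121

121


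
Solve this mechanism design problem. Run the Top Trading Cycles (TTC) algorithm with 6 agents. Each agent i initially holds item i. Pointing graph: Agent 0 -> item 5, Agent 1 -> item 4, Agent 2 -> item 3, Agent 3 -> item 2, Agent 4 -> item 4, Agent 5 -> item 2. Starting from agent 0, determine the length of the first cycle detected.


Step 1: Trace the pointer graph from agent 0: 0 -> 5 -> 2 -> 3 -> 2
Step 2: A cycle is detected when we revisit agent 2
Step 3: The cycle is: 2 -> 3 -> 2
Step 4: Cycle length = 2

2


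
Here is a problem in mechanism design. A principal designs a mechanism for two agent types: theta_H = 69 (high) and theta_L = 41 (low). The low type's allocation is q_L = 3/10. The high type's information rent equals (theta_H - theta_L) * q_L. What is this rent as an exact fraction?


Step 1: theta_H - theta_L = 69 - 41 = 28
Step 2: Information rent = (theta_H - theta_L) * q_L
Step 3: = 28 * 3/10
Step 4: = 42/5

42/5


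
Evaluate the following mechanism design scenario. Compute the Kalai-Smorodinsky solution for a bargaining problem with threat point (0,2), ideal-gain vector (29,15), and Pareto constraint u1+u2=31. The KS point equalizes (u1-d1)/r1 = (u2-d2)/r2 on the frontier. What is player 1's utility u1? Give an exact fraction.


Step 1: At the KS point, (u1-d1)/r1 = (u2-d2)/r2 = t and u1+u2 = 31
Step 2: u1 = d1 + r1*t and u2 = d2 + r2*t, so (d1 + r1*t) + (d2 + r2*t) = 31
Step 3: t = (31 - 0 - 2)/(29 + 15) = 29/44
Step 4: u1 = d1 + r1*t = 0 + 29 * 29/44 = 841/44
Step 5: (Check: u2 = d2 + r2*t = 523/44; u1+u2 = 841/44 + 523/44 = 31, on the frontier.)

841/44


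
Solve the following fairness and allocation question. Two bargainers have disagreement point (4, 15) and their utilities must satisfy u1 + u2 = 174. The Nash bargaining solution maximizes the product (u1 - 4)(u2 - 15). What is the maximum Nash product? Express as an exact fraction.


Step 1: The Nash solution splits surplus symmetrically above the disagreement point
Step 2: u1 = (total + d1 - d2)/2 = (174 + 4 - 15)/2 = 163/2
Step 3: u2 = (total - d1 + d2)/2 = (174 - 4 + 15)/2 = 185/2
Step 4: Nash product = (163/2 - 4) * (185/2 - 15)
Step 5: = 155/2 * 155/2 = 24025/4

24025/4


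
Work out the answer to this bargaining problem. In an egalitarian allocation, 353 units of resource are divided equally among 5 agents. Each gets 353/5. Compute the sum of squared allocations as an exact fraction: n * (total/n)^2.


Step 1: Each agent's share = 353/5
Step 2: Square of each share = (353/5)^2 = 124609/25
Step 3: Sum of squares = 5 * 124609/25 = 124609/5

124609/5


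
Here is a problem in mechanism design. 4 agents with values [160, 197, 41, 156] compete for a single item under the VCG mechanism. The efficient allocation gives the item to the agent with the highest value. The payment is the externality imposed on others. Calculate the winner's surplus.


Step 1: The winner is the agent with the highest value: agent 1 with value 197
Step 2: Values of other agents: [160, 41, 156]
Step 3: VCG payment = max of others' values = 160
Step 4: Surplus = 197 - 160 = 37

37


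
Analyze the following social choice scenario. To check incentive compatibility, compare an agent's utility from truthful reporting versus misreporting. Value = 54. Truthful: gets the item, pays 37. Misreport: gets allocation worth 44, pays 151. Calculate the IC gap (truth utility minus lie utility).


Step 1: U(truth) = value - payment = 54 - 37 = 17
Step 2: U(lie) = allocation - payment = 44 - 151 = -107
Step 3: IC gap = 17 - (-107) = 124

124


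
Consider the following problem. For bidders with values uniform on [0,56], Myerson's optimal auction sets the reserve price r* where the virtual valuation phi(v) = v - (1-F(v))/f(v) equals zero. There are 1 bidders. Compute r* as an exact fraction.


Step 1: For U[0,56], F(v) = v/56 and f(v) = 1/56
Step 2: phi(v) = v - (1 - v/56)/(1/56) = v - (56 - v) = 2v - 56
Step 3: Set phi(r*) = 0: 2r* - 56 = 0
Step 4: r* = 56/2 = 28 (the number of bidders n = 1 does not enter)

28


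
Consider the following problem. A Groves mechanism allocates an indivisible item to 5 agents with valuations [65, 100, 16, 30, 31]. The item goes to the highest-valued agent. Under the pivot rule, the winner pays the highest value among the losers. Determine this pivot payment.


Step 1: The efficient winner is agent 1 with value 100
Step 2: Other agents' values: [65, 16, 30, 31]
Step 3: Pivot payment = max(others) = 65
Step 4: The winner pays 65

65


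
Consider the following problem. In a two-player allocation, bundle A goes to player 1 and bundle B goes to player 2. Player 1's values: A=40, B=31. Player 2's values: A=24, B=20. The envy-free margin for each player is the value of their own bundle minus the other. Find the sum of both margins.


Step 1: Player 1's margin = v1(A) - v1(B) = 40 - 31 = 9
Step 2: Player 2's margin = v2(B) - v2(A) = 20 - 24 = -4
Step 3: Total margin = 9 + -4 = 5

5


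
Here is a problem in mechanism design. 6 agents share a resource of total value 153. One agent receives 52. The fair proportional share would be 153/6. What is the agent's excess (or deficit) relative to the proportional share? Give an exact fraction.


Step 1: Proportional share = 153/6 = 51/2
Step 2: Agent's actual allocation = 52
Step 3: Excess = 52 - 51/2 = 53/2

53/2


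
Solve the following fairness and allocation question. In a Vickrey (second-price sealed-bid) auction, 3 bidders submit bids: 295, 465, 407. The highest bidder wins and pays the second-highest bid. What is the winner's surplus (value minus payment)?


Step 1: Sort bids in descending order: 465, 407, 295
Step 2: The winning bid is the highest: 465
Step 3: The payment equals the second-highest bid: 407
Step 4: Surplus = winner's bid - payment = 465 - 407 = 58

58


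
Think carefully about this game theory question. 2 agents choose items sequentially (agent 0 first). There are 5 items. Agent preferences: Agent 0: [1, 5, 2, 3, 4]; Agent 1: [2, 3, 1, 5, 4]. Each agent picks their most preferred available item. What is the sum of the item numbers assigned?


Step 1: Agent 0 picks item 1
Step 2: Agent 1 picks item 2
Step 3: Sum = 1 + 2 = 3

3


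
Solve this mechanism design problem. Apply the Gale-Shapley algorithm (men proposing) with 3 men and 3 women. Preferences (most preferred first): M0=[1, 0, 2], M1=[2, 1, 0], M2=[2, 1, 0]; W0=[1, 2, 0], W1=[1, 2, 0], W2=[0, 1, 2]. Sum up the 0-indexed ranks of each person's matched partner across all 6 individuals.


Step 1: Run Gale-Shapley (men propose, women hold best offer):
  M0 proposes to W1; she accepts
  M1 proposes to W2; she accepts
  M2 proposes to W2; rejected
  M2 proposes to W1; she switches from M0
  M0 proposes to W0; she accepts
Step 2: Final matching: W0-M0, W1-M2, W2-M1
Step 3: 0-indexed ranks (man's rank of his match, then woman's): 1 + 2 + 1 + 1 + 0 + 1
Step 4: Total rank sum = 6

6


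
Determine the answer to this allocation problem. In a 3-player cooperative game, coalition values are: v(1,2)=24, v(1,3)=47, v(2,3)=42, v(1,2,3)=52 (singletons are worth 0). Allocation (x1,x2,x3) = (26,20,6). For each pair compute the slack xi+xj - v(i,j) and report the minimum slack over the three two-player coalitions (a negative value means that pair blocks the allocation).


Step 1: Slack for coalition (1,2): x1+x2 - v12 = 46 - 24 = 22
Step 2: Slack for coalition (1,3): x1+x3 - v13 = 32 - 47 = -15
Step 3: Slack for coalition (2,3): x2+x3 - v23 = 26 - 42 = -16
Step 4: Minimum slack = min(22, -15, -16) = -16, attained by (2,3); coalition (2,3) can block (slack < 0), so the allocation is not in the core

-16


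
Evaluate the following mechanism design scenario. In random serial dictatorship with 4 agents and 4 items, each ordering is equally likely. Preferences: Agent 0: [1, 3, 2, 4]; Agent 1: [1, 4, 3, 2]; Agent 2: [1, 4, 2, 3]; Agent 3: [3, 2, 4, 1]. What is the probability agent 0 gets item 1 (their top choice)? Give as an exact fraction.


Step 1: Agent 0 wants item 1
Step 2: There are 24 possible orderings of agents
Step 3: In 8 orderings, agent 0 gets item 1
Step 4: Probability = 8/24 = 1/3

1/3


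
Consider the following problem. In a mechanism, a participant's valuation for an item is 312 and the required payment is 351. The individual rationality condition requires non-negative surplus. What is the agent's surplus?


Step 1: Surplus = value - payment = 312 - 351 = -39
Step 2: IR is violated (surplus < 0)

-39


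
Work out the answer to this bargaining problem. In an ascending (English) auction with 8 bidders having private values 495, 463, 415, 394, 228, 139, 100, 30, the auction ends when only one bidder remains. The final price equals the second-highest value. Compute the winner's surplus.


Step 1: Identify the highest value: 495
Step 2: Identify the second-highest value: 463
Step 3: The final price = second-highest value = 463
Step 4: Surplus = 495 - 463 = 32

32


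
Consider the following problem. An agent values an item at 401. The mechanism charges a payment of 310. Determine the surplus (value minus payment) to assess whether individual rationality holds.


Step 1: Surplus = value - payment = 401 - 310 = 91
Step 2: IR is satisfied (surplus >= 0)

91


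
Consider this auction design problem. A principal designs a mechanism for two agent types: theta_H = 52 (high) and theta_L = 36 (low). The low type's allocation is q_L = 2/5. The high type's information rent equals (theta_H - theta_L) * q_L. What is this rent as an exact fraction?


Step 1: theta_H - theta_L = 52 - 36 = 16
Step 2: Information rent = (theta_H - theta_L) * q_L
Step 3: = 16 * 2/5
Step 4: = 32/5

32/5


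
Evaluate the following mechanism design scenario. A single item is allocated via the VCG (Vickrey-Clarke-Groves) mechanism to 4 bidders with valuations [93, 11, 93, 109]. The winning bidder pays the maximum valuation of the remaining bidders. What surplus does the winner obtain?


Step 1: The winner is the agent with the highest value: agent 3 with value 109
Step 2: Values of other agents: [93, 11, 93]
Step 3: VCG payment = max of others' values = 93
Step 4: Surplus = 109 - 93 = 16

16


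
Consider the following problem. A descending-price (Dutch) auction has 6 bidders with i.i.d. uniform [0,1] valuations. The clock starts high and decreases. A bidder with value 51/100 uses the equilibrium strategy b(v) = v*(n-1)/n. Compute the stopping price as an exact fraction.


Step 1: Dutch auctions are strategically equivalent to first-price auctions
Step 2: The equilibrium bid is b(v) = v*(n-1)/n
Step 3: b = 51/100 * 5/6
Step 4: b = 17/40

17/40


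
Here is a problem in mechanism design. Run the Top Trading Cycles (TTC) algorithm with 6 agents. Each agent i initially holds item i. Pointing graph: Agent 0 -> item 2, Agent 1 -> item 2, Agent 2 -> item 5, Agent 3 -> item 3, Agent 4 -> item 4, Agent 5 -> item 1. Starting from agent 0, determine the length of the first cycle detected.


Step 1: Trace the pointer graph from agent 0: 0 -> 2 -> 5 -> 1 -> 2
Step 2: A cycle is detected when we revisit agent 2
Step 3: The cycle is: 2 -> 5 -> 1 -> 2
Step 4: Cycle length = 3

3


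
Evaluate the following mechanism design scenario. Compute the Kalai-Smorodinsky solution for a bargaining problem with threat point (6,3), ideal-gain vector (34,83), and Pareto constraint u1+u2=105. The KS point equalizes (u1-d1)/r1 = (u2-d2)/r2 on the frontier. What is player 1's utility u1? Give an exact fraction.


Step 1: At the KS point, (u1-d1)/r1 = (u2-d2)/r2 = t and u1+u2 = 105
Step 2: u1 = d1 + r1*t and u2 = d2 + r2*t, so (d1 + r1*t) + (d2 + r2*t) = 105
Step 3: t = (105 - 6 - 3)/(34 + 83) = 96/117 = 32/39
Step 4: u1 = d1 + r1*t = 6 + 34 * 32/39 = 1322/39
Step 5: (Check: u2 = d2 + r2*t = 2773/39; u1+u2 = 1322/39 + 2773/39 = 105, on the frontier.)

1322/39


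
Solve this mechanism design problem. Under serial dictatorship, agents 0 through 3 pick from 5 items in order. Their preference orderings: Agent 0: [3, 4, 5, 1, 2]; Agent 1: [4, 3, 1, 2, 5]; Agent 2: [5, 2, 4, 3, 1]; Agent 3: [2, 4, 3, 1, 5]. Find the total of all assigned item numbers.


Step 1: Agent 0 picks item 3
Step 2: Agent 1 picks item 4
Step 3: Agent 2 picks item 5
Step 4: Agent 3 picks item 2
Step 5: Sum = 3 + 4 + 5 + 2 = 14

14


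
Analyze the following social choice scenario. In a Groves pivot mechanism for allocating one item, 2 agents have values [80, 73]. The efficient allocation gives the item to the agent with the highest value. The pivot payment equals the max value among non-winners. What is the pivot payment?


Step 1: The efficient winner is agent 0 with value 80
Step 2: Other agents' values: [73]
Step 3: Pivot payment = max(others) = 73
Step 4: The winner pays 73

73


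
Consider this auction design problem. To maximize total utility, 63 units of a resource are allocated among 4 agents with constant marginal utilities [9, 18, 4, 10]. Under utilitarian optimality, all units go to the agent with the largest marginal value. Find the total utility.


Step 1: The marginal utilities are [9, 18, 4, 10]
Step 2: The highest marginal utility is 18
Step 3: All 63 units go to that agent
Step 4: Total utility = 18 * 63 = 1134

1134


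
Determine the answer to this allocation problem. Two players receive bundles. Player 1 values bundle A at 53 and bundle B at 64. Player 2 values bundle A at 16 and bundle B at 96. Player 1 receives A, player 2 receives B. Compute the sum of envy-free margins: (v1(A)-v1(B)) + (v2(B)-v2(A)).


Step 1: Player 1's margin = v1(A) - v1(B) = 53 - 64 = -11
Step 2: Player 2's margin = v2(B) - v2(A) = 96 - 16 = 80
Step 3: Total margin = -11 + 80 = 69

69


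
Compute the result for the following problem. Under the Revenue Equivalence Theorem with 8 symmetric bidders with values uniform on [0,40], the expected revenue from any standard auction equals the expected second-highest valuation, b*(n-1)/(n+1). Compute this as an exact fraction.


Step 1: By Revenue Equivalence, expected revenue = b*(n-1)/(n+1)
Step 2: Substituting n = 8, b = 40
Step 3: Revenue = 40*(8-1)/(8+1) = 40*7/9
Step 4: Revenue = 280/9

280/9


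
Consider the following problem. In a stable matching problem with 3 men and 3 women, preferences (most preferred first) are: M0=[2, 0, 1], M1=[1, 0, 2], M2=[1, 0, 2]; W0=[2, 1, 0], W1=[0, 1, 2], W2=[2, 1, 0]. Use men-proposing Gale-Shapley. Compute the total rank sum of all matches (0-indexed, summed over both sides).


Step 1: Run Gale-Shapley (men propose, women hold best offer):
  M0 proposes to W2; she accepts
  M1 proposes to W1; she accepts
  M2 proposes to W1; rejected
  M2 proposes to W0; she accepts
Step 2: Final matching: W0-M2, W1-M1, W2-M0
Step 3: 0-indexed ranks (man's rank of his match, then woman's): 1 + 0 + 0 + 1 + 0 + 2
Step 4: Total rank sum = 4

4


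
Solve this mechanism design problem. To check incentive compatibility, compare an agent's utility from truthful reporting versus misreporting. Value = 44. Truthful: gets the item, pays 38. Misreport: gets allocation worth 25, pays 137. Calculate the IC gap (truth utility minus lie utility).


Step 1: U(truth) = value - payment = 44 - 38 = 6
Step 2: U(lie) = allocation - payment = 25 - 137 = -112
Step 3: IC gap = 6 - (-112) = 118

118


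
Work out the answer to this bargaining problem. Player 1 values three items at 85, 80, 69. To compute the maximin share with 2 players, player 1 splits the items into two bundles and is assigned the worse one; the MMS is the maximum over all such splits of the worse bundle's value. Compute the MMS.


Step 1: Item values = 85, 80, 69
Step 2: Enumerate all 2-bundle partitions and take the smaller bundle:
  Partition 1: {85} vs {80,69} -> bundles 85, 149; min = 85
  Partition 2: {80} vs {85,69} -> bundles 80, 154; min = 80
  Partition 3: {69} vs {85,80} -> bundles 69, 165; min = 69
Step 3: MMS = max(85, 80, 69) = 85

85


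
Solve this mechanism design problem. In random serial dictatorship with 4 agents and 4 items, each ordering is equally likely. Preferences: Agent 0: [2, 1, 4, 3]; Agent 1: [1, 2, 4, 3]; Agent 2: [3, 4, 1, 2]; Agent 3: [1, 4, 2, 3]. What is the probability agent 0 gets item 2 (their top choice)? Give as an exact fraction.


Step 1: Agent 0 wants item 2
Step 2: There are 24 possible orderings of agents
Step 3: In 20 orderings, agent 0 gets item 2
Step 4: Probability = 20/24 = 5/6

5/6


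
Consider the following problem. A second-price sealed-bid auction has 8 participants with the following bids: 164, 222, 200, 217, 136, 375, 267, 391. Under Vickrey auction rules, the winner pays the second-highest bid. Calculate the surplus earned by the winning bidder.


Step 1: Sort bids in descending order: 391, 375, 267, 222, 217, 200, 164, 136
Step 2: The winning bid is the highest: 391
Step 3: The payment equals the second-highest bid: 375
Step 4: Surplus = winner's bid - payment = 391 - 375 = 16

16


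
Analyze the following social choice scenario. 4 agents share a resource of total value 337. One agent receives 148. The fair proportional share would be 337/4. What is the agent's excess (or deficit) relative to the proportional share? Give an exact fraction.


Step 1: Proportional share = 337/4
Step 2: Agent's actual allocation = 148
Step 3: Excess = 148 - 337/4 = 255/4

255/4


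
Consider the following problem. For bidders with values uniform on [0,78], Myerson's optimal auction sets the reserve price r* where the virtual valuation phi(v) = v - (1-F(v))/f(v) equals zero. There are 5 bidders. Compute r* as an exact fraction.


Step 1: For U[0,78], F(v) = v/78 and f(v) = 1/78
Step 2: phi(v) = v - (1 - v/78)/(1/78) = v - (78 - v) = 2v - 78
Step 3: Set phi(r*) = 0: 2r* - 78 = 0
Step 4: r* = 78/2 = 39 (the number of bidders n = 5 does not enter)

39


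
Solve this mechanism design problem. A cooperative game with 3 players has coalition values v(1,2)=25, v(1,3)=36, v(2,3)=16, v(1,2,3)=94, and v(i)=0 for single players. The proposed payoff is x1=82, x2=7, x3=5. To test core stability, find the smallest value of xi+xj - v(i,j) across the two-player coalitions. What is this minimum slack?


Step 1: Slack for coalition (1,2): x1+x2 - v12 = 89 - 25 = 64
Step 2: Slack for coalition (1,3): x1+x3 - v13 = 87 - 36 = 51
Step 3: Slack for coalition (2,3): x2+x3 - v23 = 12 - 16 = -4
Step 4: Minimum slack = min(64, 51, -4) = -4, attained by (2,3); coalition (2,3) can block (slack < 0), so the allocation is not in the core

-4


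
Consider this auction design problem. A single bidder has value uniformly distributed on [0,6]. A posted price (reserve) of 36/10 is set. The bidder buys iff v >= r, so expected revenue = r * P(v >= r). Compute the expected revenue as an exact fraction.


Step 1: Posted price r = 18/5, value support [0,6]
Step 2: P(v >= r) = (6 - 18/5)/6 = 2/5
Step 3: Expected revenue = r * P(v >= r) = 18/5 * 2/5
Step 4: Revenue = 36/25

36/25


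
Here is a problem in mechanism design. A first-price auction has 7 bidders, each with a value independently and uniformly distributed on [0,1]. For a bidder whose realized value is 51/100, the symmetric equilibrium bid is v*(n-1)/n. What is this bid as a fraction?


Step 1: The symmetric BNE bidding function is b(v) = v * (n-1) / n
Step 2: Substitute v = 51/100 and n = 7
Step 3: b = 51/100 * 6/7
Step 4: b = 153/350

153/350


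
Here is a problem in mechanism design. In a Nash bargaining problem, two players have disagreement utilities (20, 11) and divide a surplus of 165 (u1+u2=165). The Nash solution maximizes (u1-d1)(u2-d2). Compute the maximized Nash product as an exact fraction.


Step 1: The Nash solution splits surplus symmetrically above the disagreement point
Step 2: u1 = (total + d1 - d2)/2 = (165 + 20 - 11)/2 = 87
Step 3: u2 = (total - d1 + d2)/2 = (165 - 20 + 11)/2 = 78
Step 4: Nash product = (87 - 20) * (78 - 11)
Step 5: = 67 * 67 = 4489

4489


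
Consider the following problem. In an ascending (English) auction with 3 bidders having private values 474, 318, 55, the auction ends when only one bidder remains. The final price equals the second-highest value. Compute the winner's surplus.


Step 1: Identify the highest value: 474
Step 2: Identify the second-highest value: 318
Step 3: The final price = second-highest value = 318
Step 4: Surplus = 474 - 318 = 156

156


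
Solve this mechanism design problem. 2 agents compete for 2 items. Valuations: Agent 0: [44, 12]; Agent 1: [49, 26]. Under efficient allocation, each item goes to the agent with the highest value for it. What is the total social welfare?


Step 1: For each item, find the maximum value among all agents.
Step 2: Item 0 -> Agent 1 (value 49)
Step 3: Item 1 -> Agent 1 (value 26)
Step 4: Total welfare = 49 + 26 = 75

75


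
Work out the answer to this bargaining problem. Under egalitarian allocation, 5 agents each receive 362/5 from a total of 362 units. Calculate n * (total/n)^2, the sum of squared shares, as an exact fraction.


Step 1: Each agent's share = 362/5
Step 2: Square of each share = (362/5)^2 = 131044/25
Step 3: Sum of squares = 5 * 131044/25 = 131044/5

131044/5


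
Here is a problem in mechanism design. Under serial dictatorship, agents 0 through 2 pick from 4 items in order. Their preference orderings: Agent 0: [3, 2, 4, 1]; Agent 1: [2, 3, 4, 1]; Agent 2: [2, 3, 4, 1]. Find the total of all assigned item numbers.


Step 1: Agent 0 picks item 3
Step 2: Agent 1 picks item 2
Step 3: Agent 2 picks item 4
Step 4: Sum = 3 + 2 + 4 = 9

9


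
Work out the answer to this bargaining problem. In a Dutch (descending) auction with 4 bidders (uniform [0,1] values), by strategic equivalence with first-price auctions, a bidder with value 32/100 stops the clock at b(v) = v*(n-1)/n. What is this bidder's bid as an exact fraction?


Step 1: Dutch auctions are strategically equivalent to first-price auctions
Step 2: The equilibrium bid is b(v) = v*(n-1)/n
Step 3: b = 8/25 * 3/4
Step 4: b = 6/25

6/25


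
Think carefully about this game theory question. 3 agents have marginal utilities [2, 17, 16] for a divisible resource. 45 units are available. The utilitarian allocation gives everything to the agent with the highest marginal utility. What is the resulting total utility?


Step 1: The marginal utilities are [2, 17, 16]
Step 2: The highest marginal utility is 17
Step 3: All 45 units go to that agent
Step 4: Total utility = 17 * 45 = 765

765


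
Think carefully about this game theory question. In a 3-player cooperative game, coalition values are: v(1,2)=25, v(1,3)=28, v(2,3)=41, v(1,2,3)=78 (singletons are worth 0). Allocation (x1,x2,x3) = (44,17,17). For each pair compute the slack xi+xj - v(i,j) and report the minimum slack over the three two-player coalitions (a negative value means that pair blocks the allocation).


Step 1: Slack for coalition (1,2): x1+x2 - v12 = 61 - 25 = 36
Step 2: Slack for coalition (1,3): x1+x3 - v13 = 61 - 28 = 33
Step 3: Slack for coalition (2,3): x2+x3 - v23 = 34 - 41 = -7
Step 4: Minimum slack = min(36, 33, -7) = -7, attained by (2,3); coalition (2,3) can block (slack < 0), so the allocation is not in the core

-7


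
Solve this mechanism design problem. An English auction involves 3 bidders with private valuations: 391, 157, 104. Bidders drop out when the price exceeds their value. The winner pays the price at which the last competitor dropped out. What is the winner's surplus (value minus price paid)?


Step 1: Identify the highest value: 391
Step 2: Identify the second-highest value: 157
Step 3: The final price = second-highest value = 157
Step 4: Surplus = 391 - 157 = 234

234


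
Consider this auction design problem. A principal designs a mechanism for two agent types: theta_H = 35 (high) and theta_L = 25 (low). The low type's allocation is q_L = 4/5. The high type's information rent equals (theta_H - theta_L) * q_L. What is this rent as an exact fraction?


Step 1: theta_H - theta_L = 35 - 25 = 10
Step 2: Information rent = (theta_H - theta_L) * q_L
Step 3: = 10 * 4/5
Step 4: = 8

8


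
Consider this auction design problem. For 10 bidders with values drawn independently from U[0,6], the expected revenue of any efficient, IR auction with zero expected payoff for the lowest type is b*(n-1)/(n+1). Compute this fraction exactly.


Step 1: By Revenue Equivalence, expected revenue = b*(n-1)/(n+1)
Step 2: Substituting n = 10, b = 6
Step 3: Revenue = 6*(10-1)/(10+1) = 6*9/11
Step 4: Revenue = 54/11

54/11


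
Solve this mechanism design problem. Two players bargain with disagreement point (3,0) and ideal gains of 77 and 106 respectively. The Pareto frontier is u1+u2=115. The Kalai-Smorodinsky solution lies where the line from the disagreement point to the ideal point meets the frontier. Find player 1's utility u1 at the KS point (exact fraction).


Step 1: At the KS point, (u1-d1)/r1 = (u2-d2)/r2 = t and u1+u2 = 115
Step 2: u1 = d1 + r1*t and u2 = d2 + r2*t, so (d1 + r1*t) + (d2 + r2*t) = 115
Step 3: t = (115 - 3 - 0)/(77 + 106) = 112/183
Step 4: u1 = d1 + r1*t = 3 + 77 * 112/183 = 9173/183
Step 5: (Check: u2 = d2 + r2*t = 11872/183; u1+u2 = 9173/183 + 11872/183 = 115, on the frontier.)

9173/183


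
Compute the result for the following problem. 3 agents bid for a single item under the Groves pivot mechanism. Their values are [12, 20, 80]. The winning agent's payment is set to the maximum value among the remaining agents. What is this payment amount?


Step 1: The efficient winner is agent 2 with value 80
Step 2: Other agents' values: [12, 20]
Step 3: Pivot payment = max(others) = 20
Step 4: The winner pays 20

20


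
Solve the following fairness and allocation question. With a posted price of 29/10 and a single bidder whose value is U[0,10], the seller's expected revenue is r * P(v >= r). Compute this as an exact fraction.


Step 1: Posted price r = 29/10, value support [0,10]
Step 2: P(v >= r) = (10 - 29/10)/10 = 71/100
Step 3: Expected revenue = r * P(v >= r) = 29/10 * 71/100
Step 4: Revenue = 2059/1000

2059/1000


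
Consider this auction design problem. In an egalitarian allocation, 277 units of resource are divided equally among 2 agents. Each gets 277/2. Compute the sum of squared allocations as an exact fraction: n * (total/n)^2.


Step 1: Each agent's share = 277/2
Step 2: Square of each share = (277/2)^2 = 76729/4
Step 3: Sum of squares = 2 * 76729/4 = 76729/2

76729/2


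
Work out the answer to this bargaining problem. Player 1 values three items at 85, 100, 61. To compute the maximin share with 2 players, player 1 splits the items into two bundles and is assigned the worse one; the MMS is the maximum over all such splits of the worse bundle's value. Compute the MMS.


Step 1: Item values = 85, 100, 61
Step 2: Enumerate all 2-bundle partitions and take the smaller bundle:
  Partition 1: {85} vs {100,61} -> bundles 85, 161; min = 85
  Partition 2: {100} vs {85,61} -> bundles 100, 146; min = 100
  Partition 3: {61} vs {85,100} -> bundles 61, 185; min = 61
Step 3: MMS = max(85, 100, 61) = 100

100
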